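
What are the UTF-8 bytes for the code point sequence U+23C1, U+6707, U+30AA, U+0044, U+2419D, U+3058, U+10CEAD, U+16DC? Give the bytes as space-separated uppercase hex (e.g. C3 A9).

E2 8F 81 E6 9C 87 E3 82 AA 44 F0 A4 86 9D E3 81 98 F4 8C BA AD E1 9B 9C

U+23C1: 3-byte form → E2 8F 81.
U+6707: 3-byte form → E6 9C 87.
U+30AA: 3-byte form → E3 82 AA.
U+0044: 1-byte form → 44.
U+2419D: 4-byte form → F0 A4 86 9D.
U+3058: 3-byte form → E3 81 98.
U+10CEAD: 4-byte form → F4 8C BA AD.
U+16DC: 3-byte form → E1 9B 9C.
Concatenated (24 bytes): E2 8F 81 E6 9C 87 E3 82 AA 44 F0 A4 86 9D E3 81 98 F4 8C BA AD E1 9B 9C.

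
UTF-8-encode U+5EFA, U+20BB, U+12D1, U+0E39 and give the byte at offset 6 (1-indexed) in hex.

0xBB

1-indexed offset 6 is 0-indexed offset 5.
U+5EFA → 3-byte form E5 BB BA at offsets 0–2.
U+20BB → 3-byte form E2 82 BB at offsets 3–5.
Offset 5 falls in char 2's range; it's byte 3 of E2 82 BB = 0xBB.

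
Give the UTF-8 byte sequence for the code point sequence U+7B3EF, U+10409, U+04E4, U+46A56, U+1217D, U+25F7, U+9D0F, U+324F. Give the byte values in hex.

F1 BB 8F AF F0 90 90 89 D3 A4 F1 86 A9 96 F0 92 85 BD E2 97 B7 E9 B4 8F E3 89 8F

U+7B3EF: 4-byte form → F1 BB 8F AF.
U+10409: 4-byte form → F0 90 90 89.
U+04E4: 2-byte form → D3 A4.
U+46A56: 4-byte form → F1 86 A9 96.
U+1217D: 4-byte form → F0 92 85 BD.
U+25F7: 3-byte form → E2 97 B7.
U+9D0F: 3-byte form → E9 B4 8F.
U+324F: 3-byte form → E3 89 8F.
Concatenated (27 bytes): F1 BB 8F AF F0 90 90 89 D3 A4 F1 86 A9 96 F0 92 85 BD E2 97 B7 E9 B4 8F E3 89 8F.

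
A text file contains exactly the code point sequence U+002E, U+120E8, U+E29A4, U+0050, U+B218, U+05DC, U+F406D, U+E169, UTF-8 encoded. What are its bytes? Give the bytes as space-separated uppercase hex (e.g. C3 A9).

U+002E: 1-byte form → 2E.
U+120E8: 4-byte form → F0 92 83 A8.
U+E29A4: 4-byte form → F3 A2 A6 A4.
U+0050: 1-byte form → 50.
U+B218: 3-byte form → EB 88 98.
U+05DC: 2-byte form → D7 9C.
U+F406D: 4-byte form → F3 B4 81 AD.
U+E169: 3-byte form → EE 85 A9.
Concatenated (22 bytes): 2E F0 92 83 A8 F3 A2 A6 A4 50 EB 88 98 D7 9C F3 B4 81 AD EE 85 A9.

2E F0 92 83 A8 F3 A2 A6 A4 50 EB 88 98 D7 9C F3 B4 81 AD EE 85 A9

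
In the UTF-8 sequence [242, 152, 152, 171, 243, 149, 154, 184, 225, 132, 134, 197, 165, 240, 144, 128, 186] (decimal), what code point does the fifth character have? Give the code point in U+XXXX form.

Offset 0: leading byte 0xF2 = 11110010 → 4-byte char #1 = F2 98 98 AB.
Offset 4: leading byte 0xF3 = 11110011 → 4-byte char #2 = F3 95 9A B8.
Offset 8: leading byte 0xE1 = 11100001 → 3-byte char #3 = E1 84 86.
Offset 11: leading byte 0xC5 = 11000101 → 2-byte char #4 = C5 A5.
Offset 13: leading byte 0xF0 = 11110000 → 4-byte char #5 = F0 90 80 BA.
Leading byte 0xF0 = 11110000 matches 11110xxx → 4-byte sequence.
Byte 1: 0xF0 = 11110000, payload 000 (3 bits).
Byte 2: 0x90 = 10010000 (10xxxxxx ✓), payload 010000.
Byte 3: 0x80 = 10000000 (10xxxxxx ✓), payload 000000.
Byte 4: 0xBA = 10111010 (10xxxxxx ✓), payload 111010.
Concatenate: 000010000000000111010 = 0x1003A (21 bits → U+1003A).

U+1003A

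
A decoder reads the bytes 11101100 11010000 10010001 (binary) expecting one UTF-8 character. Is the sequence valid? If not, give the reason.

invalid (non-continuation byte where continuation expected)

Leading byte 0xEC = 11101100 → 3-byte form.
Byte 2 is 0xD0 = 11010000, which is not 10xxxxxx — expected a continuation byte.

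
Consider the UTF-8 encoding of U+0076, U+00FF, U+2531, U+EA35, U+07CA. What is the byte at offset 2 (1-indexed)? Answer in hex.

0xC3

1-indexed offset 2 is 0-indexed offset 1.
U+0076 → 1-byte form 76 at offsets 0–0.
U+00FF → 2-byte form C3 BF at offsets 1–2.
Offset 1 falls in char 2's range; it's byte 1 of C3 BF = 0xC3.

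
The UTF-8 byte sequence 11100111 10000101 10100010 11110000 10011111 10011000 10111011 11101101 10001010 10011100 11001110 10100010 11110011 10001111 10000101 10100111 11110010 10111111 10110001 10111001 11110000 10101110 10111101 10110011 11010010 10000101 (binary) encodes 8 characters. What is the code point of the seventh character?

Offset 0: leading byte 0xE7 = 11100111 → 3-byte char #1 = E7 85 A2.
Offset 3: leading byte 0xF0 = 11110000 → 4-byte char #2 = F0 9F 98 BB.
Offset 7: leading byte 0xED = 11101101 → 3-byte char #3 = ED 8A 9C.
Offset 10: leading byte 0xCE = 11001110 → 2-byte char #4 = CE A2.
Offset 12: leading byte 0xF3 = 11110011 → 4-byte char #5 = F3 8F 85 A7.
Offset 16: leading byte 0xF2 = 11110010 → 4-byte char #6 = F2 BF B1 B9.
Offset 20: leading byte 0xF0 = 11110000 → 4-byte char #7 = F0 AE BD B3.
Leading byte 0xF0 = 11110000 matches 11110xxx → 4-byte sequence.
Byte 1: 0xF0 = 11110000, payload 000 (3 bits).
Byte 2: 0xAE = 10101110 (10xxxxxx ✓), payload 101110.
Byte 3: 0xBD = 10111101 (10xxxxxx ✓), payload 111101.
Byte 4: 0xB3 = 10110011 (10xxxxxx ✓), payload 110011.
Concatenate: 000101110111101110011 = 0x2EF73 (21 bits → U+2EF73).

U+2EF73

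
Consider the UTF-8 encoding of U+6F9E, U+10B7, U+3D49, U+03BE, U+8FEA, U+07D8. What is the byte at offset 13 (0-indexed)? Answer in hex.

0xAA

U+6F9E → 3-byte form E6 BE 9E at offsets 0–2.
U+10B7 → 3-byte form E1 82 B7 at offsets 3–5.
U+3D49 → 3-byte form E3 B5 89 at offsets 6–8.
U+03BE → 2-byte form CE BE at offsets 9–10.
U+8FEA → 3-byte form E8 BF AA at offsets 11–13.
Offset 13 falls in char 5's range; it's byte 3 of E8 BF AA = 0xAA.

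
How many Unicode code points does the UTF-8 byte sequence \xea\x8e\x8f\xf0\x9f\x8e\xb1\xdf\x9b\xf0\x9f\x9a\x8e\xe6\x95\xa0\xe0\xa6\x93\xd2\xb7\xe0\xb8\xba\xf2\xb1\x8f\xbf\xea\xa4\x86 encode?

10

Byte at offset 0: 0xEA = 11101010 → 3-byte char (#1). Advance 3.
Byte at offset 3: 0xF0 = 11110000 → 4-byte char (#2). Advance 4.
Byte at offset 7: 0xDF = 11011111 → 2-byte char (#3). Advance 2.
Byte at offset 9: 0xF0 = 11110000 → 4-byte char (#4). Advance 4.
Byte at offset 13: 0xE6 = 11100110 → 3-byte char (#5). Advance 3.
Byte at offset 16: 0xE0 = 11100000 → 3-byte char (#6). Advance 3.
Byte at offset 19: 0xD2 = 11010010 → 2-byte char (#7). Advance 2.
Byte at offset 21: 0xE0 = 11100000 → 3-byte char (#8). Advance 3.
Byte at offset 24: 0xF2 = 11110010 → 4-byte char (#9). Advance 4.
Byte at offset 28: 0xEA = 11101010 → 3-byte char (#10). Advance 3.
Reached end at offset 31 after 10 code points.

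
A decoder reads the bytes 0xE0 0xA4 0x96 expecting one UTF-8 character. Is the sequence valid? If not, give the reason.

Leading byte 0xE0 = 11100000 → 3-byte form.
Continuation bytes 0xA4=10100100, 0x96=10010110 all match 10xxxxxx.
Decoded value 0x916 is ≥ 0x800 (shortest form) and not a surrogate.

valid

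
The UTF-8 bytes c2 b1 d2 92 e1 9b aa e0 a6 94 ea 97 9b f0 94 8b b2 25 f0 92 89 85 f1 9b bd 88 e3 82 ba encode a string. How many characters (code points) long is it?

Byte at offset 0: 0xC2 = 11000010 → 2-byte char (#1). Advance 2.
Byte at offset 2: 0xD2 = 11010010 → 2-byte char (#2). Advance 2.
Byte at offset 4: 0xE1 = 11100001 → 3-byte char (#3). Advance 3.
Byte at offset 7: 0xE0 = 11100000 → 3-byte char (#4). Advance 3.
Byte at offset 10: 0xEA = 11101010 → 3-byte char (#5). Advance 3.
Byte at offset 13: 0xF0 = 11110000 → 4-byte char (#6). Advance 4.
Byte at offset 17: 0x25 = 00100101 → 1-byte char (#7). Advance 1.
Byte at offset 18: 0xF0 = 11110000 → 4-byte char (#8). Advance 4.
Byte at offset 22: 0xF1 = 11110001 → 4-byte char (#9). Advance 4.
Byte at offset 26: 0xE3 = 11100011 → 3-byte char (#10). Advance 3.
Reached end at offset 29 after 10 code points.

10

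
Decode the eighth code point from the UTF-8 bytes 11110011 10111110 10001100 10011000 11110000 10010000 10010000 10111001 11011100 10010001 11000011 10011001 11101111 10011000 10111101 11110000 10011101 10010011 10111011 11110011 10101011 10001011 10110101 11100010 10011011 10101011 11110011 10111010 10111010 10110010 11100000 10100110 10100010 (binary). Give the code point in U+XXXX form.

U+26EB

Offset 0: leading byte 0xF3 = 11110011 → 4-byte char #1 = F3 BE 8C 98.
Offset 4: leading byte 0xF0 = 11110000 → 4-byte char #2 = F0 90 90 B9.
Offset 8: leading byte 0xDC = 11011100 → 2-byte char #3 = DC 91.
Offset 10: leading byte 0xC3 = 11000011 → 2-byte char #4 = C3 99.
Offset 12: leading byte 0xEF = 11101111 → 3-byte char #5 = EF 98 BD.
Offset 15: leading byte 0xF0 = 11110000 → 4-byte char #6 = F0 9D 93 BB.
Offset 19: leading byte 0xF3 = 11110011 → 4-byte char #7 = F3 AB 8B B5.
Offset 23: leading byte 0xE2 = 11100010 → 3-byte char #8 = E2 9B AB.
Leading byte 0xE2 = 11100010 matches 1110xxxx → 3-byte sequence.
Byte 1: 0xE2 = 11100010, payload 0010 (4 bits).
Byte 2: 0x9B = 10011011 (10xxxxxx ✓), payload 011011.
Byte 3: 0xAB = 10101011 (10xxxxxx ✓), payload 101011.
Concatenate: 0010011011101011 = 0x26EB (16 bits → U+26EB).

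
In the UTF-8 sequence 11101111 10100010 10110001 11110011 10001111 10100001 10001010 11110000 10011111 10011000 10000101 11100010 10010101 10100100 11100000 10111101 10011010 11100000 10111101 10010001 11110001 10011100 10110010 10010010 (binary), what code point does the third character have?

Offset 0: leading byte 0xEF = 11101111 → 3-byte char #1 = EF A2 B1.
Offset 3: leading byte 0xF3 = 11110011 → 4-byte char #2 = F3 8F A1 8A.
Offset 7: leading byte 0xF0 = 11110000 → 4-byte char #3 = F0 9F 98 85.
Leading byte 0xF0 = 11110000 matches 11110xxx → 4-byte sequence.
Byte 1: 0xF0 = 11110000, payload 000 (3 bits).
Byte 2: 0x9F = 10011111 (10xxxxxx ✓), payload 011111.
Byte 3: 0x98 = 10011000 (10xxxxxx ✓), payload 011000.
Byte 4: 0x85 = 10000101 (10xxxxxx ✓), payload 000101.
Concatenate: 000011111011000000101 = 0x1F605 (21 bits → U+1F605).

U+1F605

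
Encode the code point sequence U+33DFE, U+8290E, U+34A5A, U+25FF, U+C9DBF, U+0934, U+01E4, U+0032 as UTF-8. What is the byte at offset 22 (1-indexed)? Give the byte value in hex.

1-indexed offset 22 is 0-indexed offset 21.
U+33DFE → 4-byte form F0 B3 B7 BE at offsets 0–3.
U+8290E → 4-byte form F2 82 A4 8E at offsets 4–7.
U+34A5A → 4-byte form F0 B4 A9 9A at offsets 8–11.
U+25FF → 3-byte form E2 97 BF at offsets 12–14.
U+C9DBF → 4-byte form F3 89 B6 BF at offsets 15–18.
U+0934 → 3-byte form E0 A4 B4 at offsets 19–21.
Offset 21 falls in char 6's range; it's byte 3 of E0 A4 B4 = 0xB4.

0xB4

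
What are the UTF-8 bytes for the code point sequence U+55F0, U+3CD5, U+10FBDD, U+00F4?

E5 97 B0 E3 B3 95 F4 8F AF 9D C3 B4

U+55F0: 3-byte form → E5 97 B0.
U+3CD5: 3-byte form → E3 B3 95.
U+10FBDD: 4-byte form → F4 8F AF 9D.
U+00F4: 2-byte form → C3 B4.
Concatenated (12 bytes): E5 97 B0 E3 B3 95 F4 8F AF 9D C3 B4.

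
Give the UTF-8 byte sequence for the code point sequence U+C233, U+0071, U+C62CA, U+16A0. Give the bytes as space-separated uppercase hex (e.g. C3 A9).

EC 88 B3 71 F3 86 8B 8A E1 9A A0

U+C233: 3-byte form → EC 88 B3.
U+0071: 1-byte form → 71.
U+C62CA: 4-byte form → F3 86 8B 8A.
U+16A0: 3-byte form → E1 9A A0.
Concatenated (11 bytes): EC 88 B3 71 F3 86 8B 8A E1 9A A0.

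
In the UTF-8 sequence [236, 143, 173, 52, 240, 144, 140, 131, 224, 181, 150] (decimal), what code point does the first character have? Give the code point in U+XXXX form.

U+C3ED

Offset 0: leading byte 0xEC = 11101100 → 3-byte char #1 = EC 8F AD.
Leading byte 0xEC = 11101100 matches 1110xxxx → 3-byte sequence.
Byte 1: 0xEC = 11101100, payload 1100 (4 bits).
Byte 2: 0x8F = 10001111 (10xxxxxx ✓), payload 001111.
Byte 3: 0xAD = 10101101 (10xxxxxx ✓), payload 101101.
Concatenate: 1100001111101101 = 0xC3ED (16 bits → U+C3ED).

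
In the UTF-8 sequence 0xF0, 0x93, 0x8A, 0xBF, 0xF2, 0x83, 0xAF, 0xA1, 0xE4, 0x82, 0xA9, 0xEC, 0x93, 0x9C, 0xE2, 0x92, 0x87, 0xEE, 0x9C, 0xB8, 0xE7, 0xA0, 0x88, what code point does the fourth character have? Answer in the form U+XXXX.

Offset 0: leading byte 0xF0 = 11110000 → 4-byte char #1 = F0 93 8A BF.
Offset 4: leading byte 0xF2 = 11110010 → 4-byte char #2 = F2 83 AF A1.
Offset 8: leading byte 0xE4 = 11100100 → 3-byte char #3 = E4 82 A9.
Offset 11: leading byte 0xEC = 11101100 → 3-byte char #4 = EC 93 9C.
Leading byte 0xEC = 11101100 matches 1110xxxx → 3-byte sequence.
Byte 1: 0xEC = 11101100, payload 1100 (4 bits).
Byte 2: 0x93 = 10010011 (10xxxxxx ✓), payload 010011.
Byte 3: 0x9C = 10011100 (10xxxxxx ✓), payload 011100.
Concatenate: 1100010011011100 = 0xC4DC (16 bits → U+C4DC).

U+C4DC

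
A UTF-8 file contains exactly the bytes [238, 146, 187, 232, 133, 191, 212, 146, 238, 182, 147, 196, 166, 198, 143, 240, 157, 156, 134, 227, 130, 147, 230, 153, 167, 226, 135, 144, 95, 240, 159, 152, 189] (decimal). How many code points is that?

12

Byte at offset 0: 0xEE = 11101110 → 3-byte char (#1). Advance 3.
Byte at offset 3: 0xE8 = 11101000 → 3-byte char (#2). Advance 3.
Byte at offset 6: 0xD4 = 11010100 → 2-byte char (#3). Advance 2.
Byte at offset 8: 0xEE = 11101110 → 3-byte char (#4). Advance 3.
Byte at offset 11: 0xC4 = 11000100 → 2-byte char (#5). Advance 2.
Byte at offset 13: 0xC6 = 11000110 → 2-byte char (#6). Advance 2.
Byte at offset 15: 0xF0 = 11110000 → 4-byte char (#7). Advance 4.
Byte at offset 19: 0xE3 = 11100011 → 3-byte char (#8). Advance 3.
Byte at offset 22: 0xE6 = 11100110 → 3-byte char (#9). Advance 3.
Byte at offset 25: 0xE2 = 11100010 → 3-byte char (#10). Advance 3.
Byte at offset 28: 0x5F = 01011111 → 1-byte char (#11). Advance 1.
Byte at offset 29: 0xF0 = 11110000 → 4-byte char (#12). Advance 4.
Reached end at offset 33 after 12 code points.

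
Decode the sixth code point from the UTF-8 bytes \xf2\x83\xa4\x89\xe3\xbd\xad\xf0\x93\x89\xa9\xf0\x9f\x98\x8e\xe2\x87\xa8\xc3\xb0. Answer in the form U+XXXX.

U+00F0

Offset 0: leading byte 0xF2 = 11110010 → 4-byte char #1 = F2 83 A4 89.
Offset 4: leading byte 0xE3 = 11100011 → 3-byte char #2 = E3 BD AD.
Offset 7: leading byte 0xF0 = 11110000 → 4-byte char #3 = F0 93 89 A9.
Offset 11: leading byte 0xF0 = 11110000 → 4-byte char #4 = F0 9F 98 8E.
Offset 15: leading byte 0xE2 = 11100010 → 3-byte char #5 = E2 87 A8.
Offset 18: leading byte 0xC3 = 11000011 → 2-byte char #6 = C3 B0.
Leading byte 0xC3 = 11000011 matches 110xxxxx → 2-byte sequence.
Byte 1: 0xC3 = 11000011, payload 00011 (5 bits).
Byte 2: 0xB0 = 10110000 (10xxxxxx ✓), payload 110000.
Concatenate: 00011110000 = 0xF0 (11 bits → U+00F0).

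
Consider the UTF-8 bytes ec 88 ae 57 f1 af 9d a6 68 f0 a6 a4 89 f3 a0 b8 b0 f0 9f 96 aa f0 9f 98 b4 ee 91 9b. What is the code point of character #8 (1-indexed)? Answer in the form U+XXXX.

Offset 0: leading byte 0xEC = 11101100 → 3-byte char #1 = EC 88 AE.
Offset 3: leading byte 0x57 = 01010111 → 1-byte char #2 = 57.
Offset 4: leading byte 0xF1 = 11110001 → 4-byte char #3 = F1 AF 9D A6.
Offset 8: leading byte 0x68 = 01101000 → 1-byte char #4 = 68.
Offset 9: leading byte 0xF0 = 11110000 → 4-byte char #5 = F0 A6 A4 89.
Offset 13: leading byte 0xF3 = 11110011 → 4-byte char #6 = F3 A0 B8 B0.
Offset 17: leading byte 0xF0 = 11110000 → 4-byte char #7 = F0 9F 96 AA.
Offset 21: leading byte 0xF0 = 11110000 → 4-byte char #8 = F0 9F 98 B4.
Leading byte 0xF0 = 11110000 matches 11110xxx → 4-byte sequence.
Byte 1: 0xF0 = 11110000, payload 000 (3 bits).
Byte 2: 0x9F = 10011111 (10xxxxxx ✓), payload 011111.
Byte 3: 0x98 = 10011000 (10xxxxxx ✓), payload 011000.
Byte 4: 0xB4 = 10110100 (10xxxxxx ✓), payload 110100.
Concatenate: 000011111011000110100 = 0x1F634 (21 bits → U+1F634).

U+1F634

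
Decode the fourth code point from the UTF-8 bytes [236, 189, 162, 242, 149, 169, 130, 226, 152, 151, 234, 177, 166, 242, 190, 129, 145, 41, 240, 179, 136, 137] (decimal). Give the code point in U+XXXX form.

Offset 0: leading byte 0xEC = 11101100 → 3-byte char #1 = EC BD A2.
Offset 3: leading byte 0xF2 = 11110010 → 4-byte char #2 = F2 95 A9 82.
Offset 7: leading byte 0xE2 = 11100010 → 3-byte char #3 = E2 98 97.
Offset 10: leading byte 0xEA = 11101010 → 3-byte char #4 = EA B1 A6.
Leading byte 0xEA = 11101010 matches 1110xxxx → 3-byte sequence.
Byte 1: 0xEA = 11101010, payload 1010 (4 bits).
Byte 2: 0xB1 = 10110001 (10xxxxxx ✓), payload 110001.
Byte 3: 0xA6 = 10100110 (10xxxxxx ✓), payload 100110.
Concatenate: 1010110001100110 = 0xAC66 (16 bits → U+AC66).

U+AC66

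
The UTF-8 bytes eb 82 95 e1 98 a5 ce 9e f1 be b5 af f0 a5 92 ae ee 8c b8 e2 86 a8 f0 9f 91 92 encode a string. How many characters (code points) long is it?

8

Byte at offset 0: 0xEB = 11101011 → 3-byte char (#1). Advance 3.
Byte at offset 3: 0xE1 = 11100001 → 3-byte char (#2). Advance 3.
Byte at offset 6: 0xCE = 11001110 → 2-byte char (#3). Advance 2.
Byte at offset 8: 0xF1 = 11110001 → 4-byte char (#4). Advance 4.
Byte at offset 12: 0xF0 = 11110000 → 4-byte char (#5). Advance 4.
Byte at offset 16: 0xEE = 11101110 → 3-byte char (#6). Advance 3.
Byte at offset 19: 0xE2 = 11100010 → 3-byte char (#7). Advance 3.
Byte at offset 22: 0xF0 = 11110000 → 4-byte char (#8). Advance 4.
Reached end at offset 26 after 8 code points.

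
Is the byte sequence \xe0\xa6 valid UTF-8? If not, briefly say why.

Leading byte 0xE0 = 11100000 → 3-byte form, but only 2 bytes are present.

invalid (sequence truncated)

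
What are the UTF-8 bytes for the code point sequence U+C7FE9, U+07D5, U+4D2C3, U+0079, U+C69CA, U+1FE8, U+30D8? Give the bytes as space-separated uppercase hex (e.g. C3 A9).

F3 87 BF A9 DF 95 F1 8D 8B 83 79 F3 86 A7 8A E1 BF A8 E3 83 98

U+C7FE9: 4-byte form → F3 87 BF A9.
U+07D5: 2-byte form → DF 95.
U+4D2C3: 4-byte form → F1 8D 8B 83.
U+0079: 1-byte form → 79.
U+C69CA: 4-byte form → F3 86 A7 8A.
U+1FE8: 3-byte form → E1 BF A8.
U+30D8: 3-byte form → E3 83 98.
Concatenated (21 bytes): F3 87 BF A9 DF 95 F1 8D 8B 83 79 F3 86 A7 8A E1 BF A8 E3 83 98.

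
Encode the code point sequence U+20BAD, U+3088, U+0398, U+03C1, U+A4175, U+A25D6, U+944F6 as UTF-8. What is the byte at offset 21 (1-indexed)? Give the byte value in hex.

1-indexed offset 21 is 0-indexed offset 20.
U+20BAD → 4-byte form F0 A0 AE AD at offsets 0–3.
U+3088 → 3-byte form E3 82 88 at offsets 4–6.
U+0398 → 2-byte form CE 98 at offsets 7–8.
U+03C1 → 2-byte form CF 81 at offsets 9–10.
U+A4175 → 4-byte form F2 A4 85 B5 at offsets 11–14.
U+A25D6 → 4-byte form F2 A2 97 96 at offsets 15–18.
U+944F6 → 4-byte form F2 94 93 B6 at offsets 19–22.
Offset 20 falls in char 7's range; it's byte 2 of F2 94 93 B6 = 0x94.

0x94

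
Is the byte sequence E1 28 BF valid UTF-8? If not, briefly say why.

Leading byte 0xE1 = 11100001 → 3-byte form.
Byte 2 is 0x28 = 00101000, which is not 10xxxxxx — expected a continuation byte.

invalid (non-continuation byte where continuation expected)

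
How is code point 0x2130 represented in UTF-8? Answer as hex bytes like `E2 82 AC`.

U+2130 = 0x2130 = 8496 decimal. In range U+0800–U+FFFF → 3-byte form: 1110xxxx 10xxxxxx 10xxxxxx.
Binary (16 bits): 0010000100110000.
Split 4+6+6: 0010 | 000100 | 110000.
Byte 1: 11100010 = 0xE2.
Byte 2: 10000100 = 0x84.
Byte 3: 10110000 = 0xB0.

E2 84 B0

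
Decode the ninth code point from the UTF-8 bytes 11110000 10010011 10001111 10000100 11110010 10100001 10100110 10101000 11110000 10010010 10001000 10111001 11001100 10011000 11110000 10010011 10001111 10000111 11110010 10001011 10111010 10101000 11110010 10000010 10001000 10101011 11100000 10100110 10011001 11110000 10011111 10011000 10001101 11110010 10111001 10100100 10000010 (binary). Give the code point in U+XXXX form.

Offset 0: leading byte 0xF0 = 11110000 → 4-byte char #1 = F0 93 8F 84.
Offset 4: leading byte 0xF2 = 11110010 → 4-byte char #2 = F2 A1 A6 A8.
Offset 8: leading byte 0xF0 = 11110000 → 4-byte char #3 = F0 92 88 B9.
Offset 12: leading byte 0xCC = 11001100 → 2-byte char #4 = CC 98.
Offset 14: leading byte 0xF0 = 11110000 → 4-byte char #5 = F0 93 8F 87.
Offset 18: leading byte 0xF2 = 11110010 → 4-byte char #6 = F2 8B BA A8.
Offset 22: leading byte 0xF2 = 11110010 → 4-byte char #7 = F2 82 88 AB.
Offset 26: leading byte 0xE0 = 11100000 → 3-byte char #8 = E0 A6 99.
Offset 29: leading byte 0xF0 = 11110000 → 4-byte char #9 = F0 9F 98 8D.
Leading byte 0xF0 = 11110000 matches 11110xxx → 4-byte sequence.
Byte 1: 0xF0 = 11110000, payload 000 (3 bits).
Byte 2: 0x9F = 10011111 (10xxxxxx ✓), payload 011111.
Byte 3: 0x98 = 10011000 (10xxxxxx ✓), payload 011000.
Byte 4: 0x8D = 10001101 (10xxxxxx ✓), payload 001101.
Concatenate: 000011111011000001101 = 0x1F60D (21 bits → U+1F60D).

U+1F60D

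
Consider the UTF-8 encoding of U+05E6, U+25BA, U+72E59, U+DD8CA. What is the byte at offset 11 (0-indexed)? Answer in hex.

0xA3

U+05E6 → 2-byte form D7 A6 at offsets 0–1.
U+25BA → 3-byte form E2 96 BA at offsets 2–4.
U+72E59 → 4-byte form F1 B2 B9 99 at offsets 5–8.
U+DD8CA → 4-byte form F3 9D A3 8A at offsets 9–12.
Offset 11 falls in char 4's range; it's byte 3 of F3 9D A3 8A = 0xA3.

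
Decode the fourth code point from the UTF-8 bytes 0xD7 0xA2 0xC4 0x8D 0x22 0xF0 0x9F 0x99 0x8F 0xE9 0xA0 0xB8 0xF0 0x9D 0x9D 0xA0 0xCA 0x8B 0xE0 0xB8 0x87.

Offset 0: leading byte 0xD7 = 11010111 → 2-byte char #1 = D7 A2.
Offset 2: leading byte 0xC4 = 11000100 → 2-byte char #2 = C4 8D.
Offset 4: leading byte 0x22 = 00100010 → 1-byte char #3 = 22.
Offset 5: leading byte 0xF0 = 11110000 → 4-byte char #4 = F0 9F 99 8F.
Leading byte 0xF0 = 11110000 matches 11110xxx → 4-byte sequence.
Byte 1: 0xF0 = 11110000, payload 000 (3 bits).
Byte 2: 0x9F = 10011111 (10xxxxxx ✓), payload 011111.
Byte 3: 0x99 = 10011001 (10xxxxxx ✓), payload 011001.
Byte 4: 0x8F = 10001111 (10xxxxxx ✓), payload 001111.
Concatenate: 000011111011001001111 = 0x1F64F (21 bits → U+1F64F).

U+1F64F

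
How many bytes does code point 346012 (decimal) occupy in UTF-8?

4

U+5479C = 0x5479C. UTF-8 uses 1 byte below 0x80, 2 below 0x800, 3 below 0x10000, 4 up to 0x10FFFF. 0x5479C is in U+10000–U+10FFFF → 4 bytes.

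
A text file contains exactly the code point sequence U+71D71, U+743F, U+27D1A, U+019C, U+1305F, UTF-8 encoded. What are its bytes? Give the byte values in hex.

F1 B1 B5 B1 E7 90 BF F0 A7 B4 9A C6 9C F0 93 81 9F

U+71D71: 4-byte form → F1 B1 B5 B1.
U+743F: 3-byte form → E7 90 BF.
U+27D1A: 4-byte form → F0 A7 B4 9A.
U+019C: 2-byte form → C6 9C.
U+1305F: 4-byte form → F0 93 81 9F.
Concatenated (17 bytes): F1 B1 B5 B1 E7 90 BF F0 A7 B4 9A C6 9C F0 93 81 9F.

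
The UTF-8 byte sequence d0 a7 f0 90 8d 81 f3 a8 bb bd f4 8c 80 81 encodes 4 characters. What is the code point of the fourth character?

Offset 0: leading byte 0xD0 = 11010000 → 2-byte char #1 = D0 A7.
Offset 2: leading byte 0xF0 = 11110000 → 4-byte char #2 = F0 90 8D 81.
Offset 6: leading byte 0xF3 = 11110011 → 4-byte char #3 = F3 A8 BB BD.
Offset 10: leading byte 0xF4 = 11110100 → 4-byte char #4 = F4 8C 80 81.
Leading byte 0xF4 = 11110100 matches 11110xxx → 4-byte sequence.
Byte 1: 0xF4 = 11110100, payload 100 (3 bits).
Byte 2: 0x8C = 10001100 (10xxxxxx ✓), payload 001100.
Byte 3: 0x80 = 10000000 (10xxxxxx ✓), payload 000000.
Byte 4: 0x81 = 10000001 (10xxxxxx ✓), payload 000001.
Concatenate: 100001100000000000001 = 0x10C001 (21 bits → U+10C001).

U+10C001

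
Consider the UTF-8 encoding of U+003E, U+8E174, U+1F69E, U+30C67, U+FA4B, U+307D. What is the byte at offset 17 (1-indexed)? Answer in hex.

0xE3

1-indexed offset 17 is 0-indexed offset 16.
U+003E → 1-byte form 3E at offsets 0–0.
U+8E174 → 4-byte form F2 8E 85 B4 at offsets 1–4.
U+1F69E → 4-byte form F0 9F 9A 9E at offsets 5–8.
U+30C67 → 4-byte form F0 B0 B1 A7 at offsets 9–12.
U+FA4B → 3-byte form EF A9 8B at offsets 13–15.
U+307D → 3-byte form E3 81 BD at offsets 16–18.
Offset 16 falls in char 6's range; it's byte 1 of E3 81 BD = 0xE3.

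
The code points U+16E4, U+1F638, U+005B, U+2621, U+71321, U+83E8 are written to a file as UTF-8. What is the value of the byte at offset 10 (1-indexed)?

1-indexed offset 10 is 0-indexed offset 9.
U+16E4 → 3-byte form E1 9B A4 at offsets 0–2.
U+1F638 → 4-byte form F0 9F 98 B8 at offsets 3–6.
U+005B → 1-byte form 5B at offsets 7–7.
U+2621 → 3-byte form E2 98 A1 at offsets 8–10.
Offset 9 falls in char 4's range; it's byte 2 of E2 98 A1 = 0x98.

0x98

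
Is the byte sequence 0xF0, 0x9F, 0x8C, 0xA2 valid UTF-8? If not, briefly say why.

Leading byte 0xF0 = 11110000 → 4-byte form.
Continuation bytes 0x9F=10011111, 0x8C=10001100, 0xA2=10100010 all match 10xxxxxx.
Decoded value 0x1F322 is ≥ 0x10000 (shortest form) and not a surrogate.

valid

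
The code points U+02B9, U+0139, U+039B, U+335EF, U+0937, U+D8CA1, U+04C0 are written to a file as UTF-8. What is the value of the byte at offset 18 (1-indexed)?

0xD3

1-indexed offset 18 is 0-indexed offset 17.
U+02B9 → 2-byte form CA B9 at offsets 0–1.
U+0139 → 2-byte form C4 B9 at offsets 2–3.
U+039B → 2-byte form CE 9B at offsets 4–5.
U+335EF → 4-byte form F0 B3 97 AF at offsets 6–9.
U+0937 → 3-byte form E0 A4 B7 at offsets 10–12.
U+D8CA1 → 4-byte form F3 98 B2 A1 at offsets 13–16.
U+04C0 → 2-byte form D3 80 at offsets 17–18.
Offset 17 falls in char 7's range; it's byte 1 of D3 80 = 0xD3.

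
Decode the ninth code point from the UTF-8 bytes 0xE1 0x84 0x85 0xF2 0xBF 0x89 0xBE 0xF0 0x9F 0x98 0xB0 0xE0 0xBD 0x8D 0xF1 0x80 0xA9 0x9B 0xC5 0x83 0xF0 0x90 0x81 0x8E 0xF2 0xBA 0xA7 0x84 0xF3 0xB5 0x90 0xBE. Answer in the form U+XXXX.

Offset 0: leading byte 0xE1 = 11100001 → 3-byte char #1 = E1 84 85.
Offset 3: leading byte 0xF2 = 11110010 → 4-byte char #2 = F2 BF 89 BE.
Offset 7: leading byte 0xF0 = 11110000 → 4-byte char #3 = F0 9F 98 B0.
Offset 11: leading byte 0xE0 = 11100000 → 3-byte char #4 = E0 BD 8D.
Offset 14: leading byte 0xF1 = 11110001 → 4-byte char #5 = F1 80 A9 9B.
Offset 18: leading byte 0xC5 = 11000101 → 2-byte char #6 = C5 83.
Offset 20: leading byte 0xF0 = 11110000 → 4-byte char #7 = F0 90 81 8E.
Offset 24: leading byte 0xF2 = 11110010 → 4-byte char #8 = F2 BA A7 84.
Offset 28: leading byte 0xF3 = 11110011 → 4-byte char #9 = F3 B5 90 BE.
Leading byte 0xF3 = 11110011 matches 11110xxx → 4-byte sequence.
Byte 1: 0xF3 = 11110011, payload 011 (3 bits).
Byte 2: 0xB5 = 10110101 (10xxxxxx ✓), payload 110101.
Byte 3: 0x90 = 10010000 (10xxxxxx ✓), payload 010000.
Byte 4: 0xBE = 10111110 (10xxxxxx ✓), payload 111110.
Concatenate: 011110101010000111110 = 0xF543E (21 bits → U+F543E).

U+F543E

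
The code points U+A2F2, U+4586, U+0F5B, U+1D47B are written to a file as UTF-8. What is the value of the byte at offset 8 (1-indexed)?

1-indexed offset 8 is 0-indexed offset 7.
U+A2F2 → 3-byte form EA 8B B2 at offsets 0–2.
U+4586 → 3-byte form E4 96 86 at offsets 3–5.
U+0F5B → 3-byte form E0 BD 9B at offsets 6–8.
Offset 7 falls in char 3's range; it's byte 2 of E0 BD 9B = 0xBD.

0xBD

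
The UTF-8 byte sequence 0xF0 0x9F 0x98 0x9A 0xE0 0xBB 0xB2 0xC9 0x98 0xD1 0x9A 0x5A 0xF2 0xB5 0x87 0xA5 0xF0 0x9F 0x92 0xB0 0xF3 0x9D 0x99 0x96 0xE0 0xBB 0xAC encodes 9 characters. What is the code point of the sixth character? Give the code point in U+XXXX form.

Offset 0: leading byte 0xF0 = 11110000 → 4-byte char #1 = F0 9F 98 9A.
Offset 4: leading byte 0xE0 = 11100000 → 3-byte char #2 = E0 BB B2.
Offset 7: leading byte 0xC9 = 11001001 → 2-byte char #3 = C9 98.
Offset 9: leading byte 0xD1 = 11010001 → 2-byte char #4 = D1 9A.
Offset 11: leading byte 0x5A = 01011010 → 1-byte char #5 = 5A.
Offset 12: leading byte 0xF2 = 11110010 → 4-byte char #6 = F2 B5 87 A5.
Leading byte 0xF2 = 11110010 matches 11110xxx → 4-byte sequence.
Byte 1: 0xF2 = 11110010, payload 010 (3 bits).
Byte 2: 0xB5 = 10110101 (10xxxxxx ✓), payload 110101.
Byte 3: 0x87 = 10000111 (10xxxxxx ✓), payload 000111.
Byte 4: 0xA5 = 10100101 (10xxxxxx ✓), payload 100101.
Concatenate: 010110101000111100101 = 0xB51E5 (21 bits → U+B51E5).

U+B51E5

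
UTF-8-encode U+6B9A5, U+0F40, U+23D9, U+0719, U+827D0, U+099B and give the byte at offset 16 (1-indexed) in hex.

1-indexed offset 16 is 0-indexed offset 15.
U+6B9A5 → 4-byte form F1 AB A6 A5 at offsets 0–3.
U+0F40 → 3-byte form E0 BD 80 at offsets 4–6.
U+23D9 → 3-byte form E2 8F 99 at offsets 7–9.
U+0719 → 2-byte form DC 99 at offsets 10–11.
U+827D0 → 4-byte form F2 82 9F 90 at offsets 12–15.
Offset 15 falls in char 5's range; it's byte 4 of F2 82 9F 90 = 0x90.

0x90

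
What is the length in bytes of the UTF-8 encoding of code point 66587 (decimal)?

U+1041B = 0x1041B. UTF-8 uses 1 byte below 0x80, 2 below 0x800, 3 below 0x10000, 4 up to 0x10FFFF. 0x1041B is in U+10000–U+10FFFF → 4 bytes.

4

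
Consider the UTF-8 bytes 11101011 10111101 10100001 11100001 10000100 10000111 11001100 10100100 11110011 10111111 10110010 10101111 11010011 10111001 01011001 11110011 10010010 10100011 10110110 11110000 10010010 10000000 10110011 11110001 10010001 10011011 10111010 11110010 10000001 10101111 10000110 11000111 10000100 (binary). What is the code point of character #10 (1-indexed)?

U+81BC6

Offset 0: leading byte 0xEB = 11101011 → 3-byte char #1 = EB BD A1.
Offset 3: leading byte 0xE1 = 11100001 → 3-byte char #2 = E1 84 87.
Offset 6: leading byte 0xCC = 11001100 → 2-byte char #3 = CC A4.
Offset 8: leading byte 0xF3 = 11110011 → 4-byte char #4 = F3 BF B2 AF.
Offset 12: leading byte 0xD3 = 11010011 → 2-byte char #5 = D3 B9.
Offset 14: leading byte 0x59 = 01011001 → 1-byte char #6 = 59.
Offset 15: leading byte 0xF3 = 11110011 → 4-byte char #7 = F3 92 A3 B6.
Offset 19: leading byte 0xF0 = 11110000 → 4-byte char #8 = F0 92 80 B3.
Offset 23: leading byte 0xF1 = 11110001 → 4-byte char #9 = F1 91 9B BA.
Offset 27: leading byte 0xF2 = 11110010 → 4-byte char #10 = F2 81 AF 86.
Leading byte 0xF2 = 11110010 matches 11110xxx → 4-byte sequence.
Byte 1: 0xF2 = 11110010, payload 010 (3 bits).
Byte 2: 0x81 = 10000001 (10xxxxxx ✓), payload 000001.
Byte 3: 0xAF = 10101111 (10xxxxxx ✓), payload 101111.
Byte 4: 0x86 = 10000110 (10xxxxxx ✓), payload 000110.
Concatenate: 010000001101111000110 = 0x81BC6 (21 bits → U+81BC6).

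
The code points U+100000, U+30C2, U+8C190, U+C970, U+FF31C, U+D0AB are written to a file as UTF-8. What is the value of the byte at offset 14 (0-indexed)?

0xF3

U+100000 → 4-byte form F4 80 80 80 at offsets 0–3.
U+30C2 → 3-byte form E3 83 82 at offsets 4–6.
U+8C190 → 4-byte form F2 8C 86 90 at offsets 7–10.
U+C970 → 3-byte form EC A5 B0 at offsets 11–13.
U+FF31C → 4-byte form F3 BF 8C 9C at offsets 14–17.
Offset 14 falls in char 5's range; it's byte 1 of F3 BF 8C 9C = 0xF3.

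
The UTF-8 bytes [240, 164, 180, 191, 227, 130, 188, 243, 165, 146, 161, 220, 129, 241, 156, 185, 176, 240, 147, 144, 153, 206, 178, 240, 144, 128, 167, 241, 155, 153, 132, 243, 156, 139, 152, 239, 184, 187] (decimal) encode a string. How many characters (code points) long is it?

11

Byte at offset 0: 0xF0 = 11110000 → 4-byte char (#1). Advance 4.
Byte at offset 4: 0xE3 = 11100011 → 3-byte char (#2). Advance 3.
Byte at offset 7: 0xF3 = 11110011 → 4-byte char (#3). Advance 4.
Byte at offset 11: 0xDC = 11011100 → 2-byte char (#4). Advance 2.
Byte at offset 13: 0xF1 = 11110001 → 4-byte char (#5). Advance 4.
Byte at offset 17: 0xF0 = 11110000 → 4-byte char (#6). Advance 4.
Byte at offset 21: 0xCE = 11001110 → 2-byte char (#7). Advance 2.
Byte at offset 23: 0xF0 = 11110000 → 4-byte char (#8). Advance 4.
Byte at offset 27: 0xF1 = 11110001 → 4-byte char (#9). Advance 4.
Byte at offset 31: 0xF3 = 11110011 → 4-byte char (#10). Advance 4.
Byte at offset 35: 0xEF = 11101111 → 3-byte char (#11). Advance 3.
Reached end at offset 38 after 11 code points.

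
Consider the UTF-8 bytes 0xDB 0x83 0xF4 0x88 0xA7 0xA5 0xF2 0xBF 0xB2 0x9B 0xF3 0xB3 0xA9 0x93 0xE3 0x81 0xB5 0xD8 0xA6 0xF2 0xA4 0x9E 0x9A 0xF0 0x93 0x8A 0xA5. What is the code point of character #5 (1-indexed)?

U+3075

Offset 0: leading byte 0xDB = 11011011 → 2-byte char #1 = DB 83.
Offset 2: leading byte 0xF4 = 11110100 → 4-byte char #2 = F4 88 A7 A5.
Offset 6: leading byte 0xF2 = 11110010 → 4-byte char #3 = F2 BF B2 9B.
Offset 10: leading byte 0xF3 = 11110011 → 4-byte char #4 = F3 B3 A9 93.
Offset 14: leading byte 0xE3 = 11100011 → 3-byte char #5 = E3 81 B5.
Leading byte 0xE3 = 11100011 matches 1110xxxx → 3-byte sequence.
Byte 1: 0xE3 = 11100011, payload 0011 (4 bits).
Byte 2: 0x81 = 10000001 (10xxxxxx ✓), payload 000001.
Byte 3: 0xB5 = 10110101 (10xxxxxx ✓), payload 110101.
Concatenate: 0011000001110101 = 0x3075 (16 bits → U+3075).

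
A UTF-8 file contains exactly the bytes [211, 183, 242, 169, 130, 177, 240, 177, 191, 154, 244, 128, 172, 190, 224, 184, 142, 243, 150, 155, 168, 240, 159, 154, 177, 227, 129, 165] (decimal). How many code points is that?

Byte at offset 0: 0xD3 = 11010011 → 2-byte char (#1). Advance 2.
Byte at offset 2: 0xF2 = 11110010 → 4-byte char (#2). Advance 4.
Byte at offset 6: 0xF0 = 11110000 → 4-byte char (#3). Advance 4.
Byte at offset 10: 0xF4 = 11110100 → 4-byte char (#4). Advance 4.
Byte at offset 14: 0xE0 = 11100000 → 3-byte char (#5). Advance 3.
Byte at offset 17: 0xF3 = 11110011 → 4-byte char (#6). Advance 4.
Byte at offset 21: 0xF0 = 11110000 → 4-byte char (#7). Advance 4.
Byte at offset 25: 0xE3 = 11100011 → 3-byte char (#8). Advance 3.
Reached end at offset 28 after 8 code points.

8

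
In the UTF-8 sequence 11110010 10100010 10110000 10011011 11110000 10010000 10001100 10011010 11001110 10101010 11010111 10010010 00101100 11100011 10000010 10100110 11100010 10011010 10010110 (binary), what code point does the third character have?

Offset 0: leading byte 0xF2 = 11110010 → 4-byte char #1 = F2 A2 B0 9B.
Offset 4: leading byte 0xF0 = 11110000 → 4-byte char #2 = F0 90 8C 9A.
Offset 8: leading byte 0xCE = 11001110 → 2-byte char #3 = CE AA.
Leading byte 0xCE = 11001110 matches 110xxxxx → 2-byte sequence.
Byte 1: 0xCE = 11001110, payload 01110 (5 bits).
Byte 2: 0xAA = 10101010 (10xxxxxx ✓), payload 101010.
Concatenate: 01110101010 = 0x3AA (11 bits → U+03AA).

U+03AA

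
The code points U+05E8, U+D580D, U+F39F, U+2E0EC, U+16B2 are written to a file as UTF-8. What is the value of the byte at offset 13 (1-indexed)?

1-indexed offset 13 is 0-indexed offset 12.
U+05E8 → 2-byte form D7 A8 at offsets 0–1.
U+D580D → 4-byte form F3 95 A0 8D at offsets 2–5.
U+F39F → 3-byte form EF 8E 9F at offsets 6–8.
U+2E0EC → 4-byte form F0 AE 83 AC at offsets 9–12.
Offset 12 falls in char 4's range; it's byte 4 of F0 AE 83 AC = 0xAC.

0xAC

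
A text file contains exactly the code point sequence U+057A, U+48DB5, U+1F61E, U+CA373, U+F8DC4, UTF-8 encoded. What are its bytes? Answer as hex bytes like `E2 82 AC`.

U+057A: 2-byte form → D5 BA.
U+48DB5: 4-byte form → F1 88 B6 B5.
U+1F61E: 4-byte form → F0 9F 98 9E.
U+CA373: 4-byte form → F3 8A 8D B3.
U+F8DC4: 4-byte form → F3 B8 B7 84.
Concatenated (18 bytes): D5 BA F1 88 B6 B5 F0 9F 98 9E F3 8A 8D B3 F3 B8 B7 84.

D5 BA F1 88 B6 B5 F0 9F 98 9E F3 8A 8D B3 F3 B8 B7 84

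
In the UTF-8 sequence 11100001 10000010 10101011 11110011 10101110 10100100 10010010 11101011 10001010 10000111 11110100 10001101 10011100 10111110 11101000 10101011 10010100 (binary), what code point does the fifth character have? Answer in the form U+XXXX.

U+8AD4

Offset 0: leading byte 0xE1 = 11100001 → 3-byte char #1 = E1 82 AB.
Offset 3: leading byte 0xF3 = 11110011 → 4-byte char #2 = F3 AE A4 92.
Offset 7: leading byte 0xEB = 11101011 → 3-byte char #3 = EB 8A 87.
Offset 10: leading byte 0xF4 = 11110100 → 4-byte char #4 = F4 8D 9C BE.
Offset 14: leading byte 0xE8 = 11101000 → 3-byte char #5 = E8 AB 94.
Leading byte 0xE8 = 11101000 matches 1110xxxx → 3-byte sequence.
Byte 1: 0xE8 = 11101000, payload 1000 (4 bits).
Byte 2: 0xAB = 10101011 (10xxxxxx ✓), payload 101011.
Byte 3: 0x94 = 10010100 (10xxxxxx ✓), payload 010100.
Concatenate: 1000101011010100 = 0x8AD4 (16 bits → U+8AD4).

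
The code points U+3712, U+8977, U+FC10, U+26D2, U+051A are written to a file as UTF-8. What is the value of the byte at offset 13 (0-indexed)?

U+3712 → 3-byte form E3 9C 92 at offsets 0–2.
U+8977 → 3-byte form E8 A5 B7 at offsets 3–5.
U+FC10 → 3-byte form EF B0 90 at offsets 6–8.
U+26D2 → 3-byte form E2 9B 92 at offsets 9–11.
U+051A → 2-byte form D4 9A at offsets 12–13.
Offset 13 falls in char 5's range; it's byte 2 of D4 9A = 0x9A.

0x9A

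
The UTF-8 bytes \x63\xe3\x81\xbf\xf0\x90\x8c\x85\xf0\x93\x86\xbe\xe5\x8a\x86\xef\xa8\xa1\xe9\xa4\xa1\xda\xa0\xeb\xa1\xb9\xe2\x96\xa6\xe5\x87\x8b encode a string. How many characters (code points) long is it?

11

Byte at offset 0: 0x63 = 01100011 → 1-byte char (#1). Advance 1.
Byte at offset 1: 0xE3 = 11100011 → 3-byte char (#2). Advance 3.
Byte at offset 4: 0xF0 = 11110000 → 4-byte char (#3). Advance 4.
Byte at offset 8: 0xF0 = 11110000 → 4-byte char (#4). Advance 4.
Byte at offset 12: 0xE5 = 11100101 → 3-byte char (#5). Advance 3.
Byte at offset 15: 0xEF = 11101111 → 3-byte char (#6). Advance 3.
Byte at offset 18: 0xE9 = 11101001 → 3-byte char (#7). Advance 3.
Byte at offset 21: 0xDA = 11011010 → 2-byte char (#8). Advance 2.
Byte at offset 23: 0xEB = 11101011 → 3-byte char (#9). Advance 3.
Byte at offset 26: 0xE2 = 11100010 → 3-byte char (#10). Advance 3.
Byte at offset 29: 0xE5 = 11100101 → 3-byte char (#11). Advance 3.
Reached end at offset 32 after 11 code points.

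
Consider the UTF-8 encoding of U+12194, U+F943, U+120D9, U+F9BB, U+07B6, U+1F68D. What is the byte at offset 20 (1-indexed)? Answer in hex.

0x8D

1-indexed offset 20 is 0-indexed offset 19.
U+12194 → 4-byte form F0 92 86 94 at offsets 0–3.
U+F943 → 3-byte form EF A5 83 at offsets 4–6.
U+120D9 → 4-byte form F0 92 83 99 at offsets 7–10.
U+F9BB → 3-byte form EF A6 BB at offsets 11–13.
U+07B6 → 2-byte form DE B6 at offsets 14–15.
U+1F68D → 4-byte form F0 9F 9A 8D at offsets 16–19.
Offset 19 falls in char 6's range; it's byte 4 of F0 9F 9A 8D = 0x8D.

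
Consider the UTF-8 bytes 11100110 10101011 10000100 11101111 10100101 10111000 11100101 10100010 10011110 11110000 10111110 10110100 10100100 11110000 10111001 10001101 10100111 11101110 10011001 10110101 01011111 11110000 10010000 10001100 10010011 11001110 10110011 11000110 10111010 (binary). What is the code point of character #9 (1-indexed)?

Offset 0: leading byte 0xE6 = 11100110 → 3-byte char #1 = E6 AB 84.
Offset 3: leading byte 0xEF = 11101111 → 3-byte char #2 = EF A5 B8.
Offset 6: leading byte 0xE5 = 11100101 → 3-byte char #3 = E5 A2 9E.
Offset 9: leading byte 0xF0 = 11110000 → 4-byte char #4 = F0 BE B4 A4.
Offset 13: leading byte 0xF0 = 11110000 → 4-byte char #5 = F0 B9 8D A7.
Offset 17: leading byte 0xEE = 11101110 → 3-byte char #6 = EE 99 B5.
Offset 20: leading byte 0x5F = 01011111 → 1-byte char #7 = 5F.
Offset 21: leading byte 0xF0 = 11110000 → 4-byte char #8 = F0 90 8C 93.
Offset 25: leading byte 0xCE = 11001110 → 2-byte char #9 = CE B3.
Leading byte 0xCE = 11001110 matches 110xxxxx → 2-byte sequence.
Byte 1: 0xCE = 11001110, payload 01110 (5 bits).
Byte 2: 0xB3 = 10110011 (10xxxxxx ✓), payload 110011.
Concatenate: 01110110011 = 0x3B3 (11 bits → U+03B3).

U+03B3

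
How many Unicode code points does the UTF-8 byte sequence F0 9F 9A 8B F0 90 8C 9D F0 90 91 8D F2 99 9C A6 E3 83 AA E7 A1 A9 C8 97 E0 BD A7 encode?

8

Byte at offset 0: 0xF0 = 11110000 → 4-byte char (#1). Advance 4.
Byte at offset 4: 0xF0 = 11110000 → 4-byte char (#2). Advance 4.
Byte at offset 8: 0xF0 = 11110000 → 4-byte char (#3). Advance 4.
Byte at offset 12: 0xF2 = 11110010 → 4-byte char (#4). Advance 4.
Byte at offset 16: 0xE3 = 11100011 → 3-byte char (#5). Advance 3.
Byte at offset 19: 0xE7 = 11100111 → 3-byte char (#6). Advance 3.
Byte at offset 22: 0xC8 = 11001000 → 2-byte char (#7). Advance 2.
Byte at offset 24: 0xE0 = 11100000 → 3-byte char (#8). Advance 3.
Reached end at offset 27 after 8 code points.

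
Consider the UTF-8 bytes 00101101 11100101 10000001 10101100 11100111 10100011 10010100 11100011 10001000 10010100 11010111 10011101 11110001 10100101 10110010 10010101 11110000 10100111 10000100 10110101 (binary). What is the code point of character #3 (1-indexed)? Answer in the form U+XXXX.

Offset 0: leading byte 0x2D = 00101101 → 1-byte char #1 = 2D.
Offset 1: leading byte 0xE5 = 11100101 → 3-byte char #2 = E5 81 AC.
Offset 4: leading byte 0xE7 = 11100111 → 3-byte char #3 = E7 A3 94.
Leading byte 0xE7 = 11100111 matches 1110xxxx → 3-byte sequence.
Byte 1: 0xE7 = 11100111, payload 0111 (4 bits).
Byte 2: 0xA3 = 10100011 (10xxxxxx ✓), payload 100011.
Byte 3: 0x94 = 10010100 (10xxxxxx ✓), payload 010100.
Concatenate: 0111100011010100 = 0x78D4 (16 bits → U+78D4).

U+78D4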